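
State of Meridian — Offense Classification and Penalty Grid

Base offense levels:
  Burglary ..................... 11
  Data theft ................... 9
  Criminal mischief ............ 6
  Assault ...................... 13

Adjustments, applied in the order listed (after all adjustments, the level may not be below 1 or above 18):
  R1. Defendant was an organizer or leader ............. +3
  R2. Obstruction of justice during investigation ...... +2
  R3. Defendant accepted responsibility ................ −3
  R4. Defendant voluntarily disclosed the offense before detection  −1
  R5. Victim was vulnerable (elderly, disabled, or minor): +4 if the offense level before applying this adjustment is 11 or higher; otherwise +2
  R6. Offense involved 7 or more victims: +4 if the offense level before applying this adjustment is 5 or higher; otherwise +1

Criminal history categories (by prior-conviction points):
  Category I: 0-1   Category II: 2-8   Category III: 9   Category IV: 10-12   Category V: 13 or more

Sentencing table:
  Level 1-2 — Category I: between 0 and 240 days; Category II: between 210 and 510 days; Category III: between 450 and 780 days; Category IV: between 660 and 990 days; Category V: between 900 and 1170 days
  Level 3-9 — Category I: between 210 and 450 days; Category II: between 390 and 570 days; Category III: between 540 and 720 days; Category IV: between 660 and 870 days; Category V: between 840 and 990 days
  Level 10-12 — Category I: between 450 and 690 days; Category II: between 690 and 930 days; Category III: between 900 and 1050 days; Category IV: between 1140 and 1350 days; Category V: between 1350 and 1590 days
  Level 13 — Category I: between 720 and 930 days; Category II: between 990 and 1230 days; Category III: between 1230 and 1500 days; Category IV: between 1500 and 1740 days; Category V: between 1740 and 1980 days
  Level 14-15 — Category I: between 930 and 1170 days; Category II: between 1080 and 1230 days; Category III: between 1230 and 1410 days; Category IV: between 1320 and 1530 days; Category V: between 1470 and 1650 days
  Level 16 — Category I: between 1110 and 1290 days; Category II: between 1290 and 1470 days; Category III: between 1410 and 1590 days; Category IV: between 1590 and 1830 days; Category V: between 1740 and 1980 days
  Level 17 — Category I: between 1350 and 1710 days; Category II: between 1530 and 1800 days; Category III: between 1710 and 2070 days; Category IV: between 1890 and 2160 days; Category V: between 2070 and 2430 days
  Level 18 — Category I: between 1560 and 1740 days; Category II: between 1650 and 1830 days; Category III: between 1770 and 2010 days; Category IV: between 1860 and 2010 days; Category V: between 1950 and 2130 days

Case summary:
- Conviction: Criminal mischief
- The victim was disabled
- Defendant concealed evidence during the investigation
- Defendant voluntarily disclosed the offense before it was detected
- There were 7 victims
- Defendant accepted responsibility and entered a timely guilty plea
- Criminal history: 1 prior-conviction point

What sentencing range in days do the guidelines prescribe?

450-690 days

Base offense level for criminal mischief: 6.
R2 applies: 6 + 2 = 8.
R3 applies: 8 − 3 = 5.
R4 applies: 5 − 1 = 4.
R5 applies (level before this adjustment is 4 < 11, so +2): 4 + 2 = 6.
R6 applies (level before this adjustment is 6 ≥ 5, so +4): 6 + 4 = 10.
Final offense level: 10.
Criminal history: 1 prior point → Category I (0-1).
Level 10 falls in the 10-12 band.
Grid: Level 10-12 × Category I = 450-690 days.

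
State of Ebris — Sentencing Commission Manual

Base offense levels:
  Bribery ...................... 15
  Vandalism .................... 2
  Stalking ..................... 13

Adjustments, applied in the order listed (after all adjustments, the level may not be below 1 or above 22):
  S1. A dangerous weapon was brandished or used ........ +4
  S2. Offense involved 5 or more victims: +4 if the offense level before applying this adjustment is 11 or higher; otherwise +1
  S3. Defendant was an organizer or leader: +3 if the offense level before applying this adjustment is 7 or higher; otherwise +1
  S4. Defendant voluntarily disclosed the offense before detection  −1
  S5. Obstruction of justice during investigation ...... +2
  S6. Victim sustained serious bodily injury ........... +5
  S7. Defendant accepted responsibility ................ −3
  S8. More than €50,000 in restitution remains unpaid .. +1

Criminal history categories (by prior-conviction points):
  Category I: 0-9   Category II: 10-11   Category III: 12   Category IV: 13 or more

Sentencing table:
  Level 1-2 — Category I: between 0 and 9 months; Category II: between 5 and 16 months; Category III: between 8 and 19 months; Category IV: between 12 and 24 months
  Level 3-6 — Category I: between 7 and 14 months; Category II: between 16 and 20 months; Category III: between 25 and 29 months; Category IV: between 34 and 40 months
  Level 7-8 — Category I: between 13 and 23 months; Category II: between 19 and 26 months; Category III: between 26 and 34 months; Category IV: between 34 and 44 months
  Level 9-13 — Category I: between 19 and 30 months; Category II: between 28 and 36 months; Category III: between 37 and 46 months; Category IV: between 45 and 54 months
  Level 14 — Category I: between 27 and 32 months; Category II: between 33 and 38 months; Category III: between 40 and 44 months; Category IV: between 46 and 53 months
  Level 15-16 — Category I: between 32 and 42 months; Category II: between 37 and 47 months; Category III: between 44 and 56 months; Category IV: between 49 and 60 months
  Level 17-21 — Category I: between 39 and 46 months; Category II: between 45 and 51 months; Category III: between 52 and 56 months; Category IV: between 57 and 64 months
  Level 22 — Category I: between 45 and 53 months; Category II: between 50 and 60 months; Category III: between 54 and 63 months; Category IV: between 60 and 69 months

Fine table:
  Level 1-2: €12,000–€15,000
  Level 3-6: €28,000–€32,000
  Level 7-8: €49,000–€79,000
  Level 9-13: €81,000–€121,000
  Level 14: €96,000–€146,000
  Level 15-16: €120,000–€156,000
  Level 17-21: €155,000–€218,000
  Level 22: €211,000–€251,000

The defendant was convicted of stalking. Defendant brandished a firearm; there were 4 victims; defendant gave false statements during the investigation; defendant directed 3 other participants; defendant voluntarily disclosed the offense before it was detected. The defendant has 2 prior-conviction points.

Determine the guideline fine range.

€155,000–€218,000

Base offense level for stalking: 13.
S1 applies: 13 + 4 = 17.
S2 does not apply.
S3 applies (level before this adjustment is 17 ≥ 7, so +3): 17 + 3 = 20.
S4 applies: 20 − 1 = 19.
S5 applies: 19 + 2 = 21.
Final offense level: 21.
Level 21 falls in the 17-21 band.
Fine table: Level 17-21 → €155,000–€218,000.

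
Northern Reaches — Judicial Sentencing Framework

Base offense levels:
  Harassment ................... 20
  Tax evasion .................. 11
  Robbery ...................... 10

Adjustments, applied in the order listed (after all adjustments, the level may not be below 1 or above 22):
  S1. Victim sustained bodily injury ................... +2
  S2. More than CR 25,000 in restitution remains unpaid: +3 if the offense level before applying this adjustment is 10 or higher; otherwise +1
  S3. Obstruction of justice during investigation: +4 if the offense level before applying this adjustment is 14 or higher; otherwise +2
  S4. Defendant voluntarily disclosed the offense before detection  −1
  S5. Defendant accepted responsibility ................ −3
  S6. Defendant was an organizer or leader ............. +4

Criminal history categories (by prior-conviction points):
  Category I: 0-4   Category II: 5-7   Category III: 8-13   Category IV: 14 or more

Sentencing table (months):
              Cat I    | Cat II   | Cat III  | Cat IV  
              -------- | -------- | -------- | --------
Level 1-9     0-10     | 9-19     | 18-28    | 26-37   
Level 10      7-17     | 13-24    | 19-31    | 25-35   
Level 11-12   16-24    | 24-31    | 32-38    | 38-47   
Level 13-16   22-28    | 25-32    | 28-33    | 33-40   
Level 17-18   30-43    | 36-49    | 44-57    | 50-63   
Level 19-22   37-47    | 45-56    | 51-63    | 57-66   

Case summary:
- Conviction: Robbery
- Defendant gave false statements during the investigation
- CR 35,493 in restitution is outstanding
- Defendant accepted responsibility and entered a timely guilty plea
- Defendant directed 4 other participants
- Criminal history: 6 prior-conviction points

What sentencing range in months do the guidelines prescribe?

25-32 months

Base offense level for robbery: 10.
S1 does not apply.
S2 applies (level before this adjustment is 10 ≥ 10, so +3): 10 + 3 = 13.
S3 applies (level before this adjustment is 13 < 14, so +2): 13 + 2 = 15.
S4 does not apply.
S5 applies: 15 − 3 = 12.
S6 applies: 12 + 4 = 16.
Final offense level: 16.
Criminal history: 6 prior points → Category II (5-7).
Level 16 falls in the 13-16 band.
Grid: Level 13-16 × Category II = 25-32 months.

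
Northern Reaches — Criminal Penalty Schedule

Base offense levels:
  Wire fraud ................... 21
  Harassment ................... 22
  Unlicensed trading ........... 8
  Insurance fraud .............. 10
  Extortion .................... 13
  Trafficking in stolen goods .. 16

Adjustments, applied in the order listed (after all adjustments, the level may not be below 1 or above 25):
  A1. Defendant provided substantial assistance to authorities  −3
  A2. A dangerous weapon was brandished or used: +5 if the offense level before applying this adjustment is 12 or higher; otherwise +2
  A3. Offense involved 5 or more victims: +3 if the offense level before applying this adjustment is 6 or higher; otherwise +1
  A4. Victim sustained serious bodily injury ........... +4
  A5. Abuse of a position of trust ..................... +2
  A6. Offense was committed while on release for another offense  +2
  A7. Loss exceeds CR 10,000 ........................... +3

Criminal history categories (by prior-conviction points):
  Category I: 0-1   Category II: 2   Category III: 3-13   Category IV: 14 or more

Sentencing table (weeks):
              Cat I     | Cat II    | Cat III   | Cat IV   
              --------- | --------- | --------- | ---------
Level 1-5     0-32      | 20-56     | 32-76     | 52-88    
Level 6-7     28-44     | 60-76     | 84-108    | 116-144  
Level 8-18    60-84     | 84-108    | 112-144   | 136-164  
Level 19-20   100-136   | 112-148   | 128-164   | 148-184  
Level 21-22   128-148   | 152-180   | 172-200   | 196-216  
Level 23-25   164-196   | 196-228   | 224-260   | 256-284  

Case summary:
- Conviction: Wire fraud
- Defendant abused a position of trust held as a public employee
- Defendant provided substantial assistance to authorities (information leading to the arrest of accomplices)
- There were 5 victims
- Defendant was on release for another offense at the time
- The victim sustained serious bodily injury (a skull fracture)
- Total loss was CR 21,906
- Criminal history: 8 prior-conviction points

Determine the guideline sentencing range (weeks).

Base offense level for wire fraud: 21.
A1 applies: 21 − 3 = 18.
A3 applies (level before this adjustment is 18 ≥ 6, so +3): 18 + 3 = 21.
A4 applies: 21 + 4 = 25.
A5 applies: 25 + 2 = 27.
A6 applies: 27 + 2 = 29.
A7 applies: 29 + 3 = 32.
Level 32 exceeds the maximum of 25; capped at 25.
Final offense level: 25.
Criminal history: 8 prior points → Category III (3-13).
Level 25 falls in the 23-25 band.
Grid: Level 23-25 × Category III = 224-260 weeks.

224-260 weeks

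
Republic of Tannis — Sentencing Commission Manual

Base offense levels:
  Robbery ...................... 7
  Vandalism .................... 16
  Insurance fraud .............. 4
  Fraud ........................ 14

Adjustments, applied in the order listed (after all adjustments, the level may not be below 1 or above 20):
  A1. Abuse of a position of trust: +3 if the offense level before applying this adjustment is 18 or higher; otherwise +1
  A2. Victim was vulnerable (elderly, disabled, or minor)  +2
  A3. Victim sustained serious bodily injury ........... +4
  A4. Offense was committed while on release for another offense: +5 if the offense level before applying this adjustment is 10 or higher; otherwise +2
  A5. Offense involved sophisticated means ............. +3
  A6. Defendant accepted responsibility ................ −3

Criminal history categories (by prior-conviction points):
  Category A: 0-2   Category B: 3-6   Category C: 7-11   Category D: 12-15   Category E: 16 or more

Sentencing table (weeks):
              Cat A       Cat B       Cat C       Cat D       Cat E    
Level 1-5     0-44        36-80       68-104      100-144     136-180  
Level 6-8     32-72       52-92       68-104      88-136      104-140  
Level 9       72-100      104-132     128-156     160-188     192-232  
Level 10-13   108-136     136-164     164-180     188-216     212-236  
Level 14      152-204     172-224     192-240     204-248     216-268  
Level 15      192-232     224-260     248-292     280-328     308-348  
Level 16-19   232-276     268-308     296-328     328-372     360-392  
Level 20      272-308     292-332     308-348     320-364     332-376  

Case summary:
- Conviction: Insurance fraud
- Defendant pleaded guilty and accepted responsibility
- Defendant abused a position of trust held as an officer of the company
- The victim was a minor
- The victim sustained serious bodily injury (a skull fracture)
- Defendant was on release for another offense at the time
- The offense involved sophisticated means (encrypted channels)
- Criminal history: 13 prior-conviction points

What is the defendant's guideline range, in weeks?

Base offense level for insurance fraud: 4.
A1 applies (level before this adjustment is 4 < 18, so +1): 4 + 1 = 5.
A2 applies: 5 + 2 = 7.
A3 applies: 7 + 4 = 11.
A4 applies (level before this adjustment is 11 ≥ 10, so +5): 11 + 5 = 16.
A5 applies: 16 + 3 = 19.
A6 applies: 19 − 3 = 16.
Final offense level: 16.
Criminal history: 13 prior points → Category D (12-15).
Level 16 falls in the 16-19 band.
Grid: Level 16-19 × Category D = 328-372 weeks.

328-372 weeks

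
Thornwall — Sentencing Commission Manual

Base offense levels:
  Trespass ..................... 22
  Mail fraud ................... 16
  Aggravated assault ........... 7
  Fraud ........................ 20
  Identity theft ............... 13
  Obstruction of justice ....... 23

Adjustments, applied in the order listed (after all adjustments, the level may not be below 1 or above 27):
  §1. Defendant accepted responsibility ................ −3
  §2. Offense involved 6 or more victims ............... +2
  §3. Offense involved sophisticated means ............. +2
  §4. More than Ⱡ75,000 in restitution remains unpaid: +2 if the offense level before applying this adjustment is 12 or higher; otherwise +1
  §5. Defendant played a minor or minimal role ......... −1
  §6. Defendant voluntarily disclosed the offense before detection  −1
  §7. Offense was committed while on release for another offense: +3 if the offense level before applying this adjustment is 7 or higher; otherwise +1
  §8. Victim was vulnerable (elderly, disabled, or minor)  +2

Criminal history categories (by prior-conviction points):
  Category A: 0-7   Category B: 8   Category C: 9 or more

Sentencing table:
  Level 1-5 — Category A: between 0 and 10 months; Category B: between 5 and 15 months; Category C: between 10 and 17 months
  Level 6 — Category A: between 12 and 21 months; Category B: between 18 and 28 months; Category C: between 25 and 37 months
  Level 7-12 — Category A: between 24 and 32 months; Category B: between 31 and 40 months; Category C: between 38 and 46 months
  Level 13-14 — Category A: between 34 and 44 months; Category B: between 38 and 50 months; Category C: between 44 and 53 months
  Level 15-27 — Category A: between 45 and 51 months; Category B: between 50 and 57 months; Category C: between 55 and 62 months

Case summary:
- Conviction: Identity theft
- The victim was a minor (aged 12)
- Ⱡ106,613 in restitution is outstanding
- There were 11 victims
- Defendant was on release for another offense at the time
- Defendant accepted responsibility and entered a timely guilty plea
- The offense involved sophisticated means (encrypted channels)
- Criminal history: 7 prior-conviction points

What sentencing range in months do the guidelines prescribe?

45-51 months

Base offense level for identity theft: 13.
§1 applies: 13 − 3 = 10.
§2 applies: 10 + 2 = 12.
§3 applies: 12 + 2 = 14.
§4 applies (level before this adjustment is 14 ≥ 12, so +2): 14 + 2 = 16.
§7 applies (level before this adjustment is 16 ≥ 7, so +3): 16 + 3 = 19.
§8 applies: 19 + 2 = 21.
Final offense level: 21.
Criminal history: 7 prior points → Category A (0-7).
Level 21 falls in the 15-27 band.
Grid: Level 15-27 × Category A = 45-51 months.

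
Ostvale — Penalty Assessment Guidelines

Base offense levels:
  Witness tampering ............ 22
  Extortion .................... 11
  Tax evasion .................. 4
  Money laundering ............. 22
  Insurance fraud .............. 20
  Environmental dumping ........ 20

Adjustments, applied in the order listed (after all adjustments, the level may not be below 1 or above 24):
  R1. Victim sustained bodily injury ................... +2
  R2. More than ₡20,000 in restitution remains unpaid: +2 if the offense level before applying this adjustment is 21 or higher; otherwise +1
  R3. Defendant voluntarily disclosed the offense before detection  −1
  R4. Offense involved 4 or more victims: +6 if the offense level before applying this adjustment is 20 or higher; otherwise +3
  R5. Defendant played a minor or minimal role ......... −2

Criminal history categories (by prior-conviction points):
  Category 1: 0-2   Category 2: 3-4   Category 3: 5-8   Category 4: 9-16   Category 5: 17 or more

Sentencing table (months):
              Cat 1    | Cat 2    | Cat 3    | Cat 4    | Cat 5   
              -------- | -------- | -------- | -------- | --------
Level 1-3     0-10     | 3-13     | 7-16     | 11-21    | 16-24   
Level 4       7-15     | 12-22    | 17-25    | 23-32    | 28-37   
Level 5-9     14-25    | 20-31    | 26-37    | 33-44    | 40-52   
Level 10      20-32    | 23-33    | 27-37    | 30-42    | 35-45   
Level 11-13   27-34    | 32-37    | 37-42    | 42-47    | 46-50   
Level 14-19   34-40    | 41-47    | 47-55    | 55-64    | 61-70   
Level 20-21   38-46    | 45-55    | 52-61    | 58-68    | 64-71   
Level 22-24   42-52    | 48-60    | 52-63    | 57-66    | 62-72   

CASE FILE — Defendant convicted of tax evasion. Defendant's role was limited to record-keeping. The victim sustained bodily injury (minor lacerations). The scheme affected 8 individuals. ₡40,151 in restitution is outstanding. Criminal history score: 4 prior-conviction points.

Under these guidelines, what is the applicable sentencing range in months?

20-31 months

Base offense level for tax evasion: 4.
R1 applies: 4 + 2 = 6.
R2 applies (level before this adjustment is 6 < 21, so +1): 6 + 1 = 7.
R4 applies (level before this adjustment is 7 < 20, so +3): 7 + 3 = 10.
R5 applies: 10 − 2 = 8.
Final offense level: 8.
Criminal history: 4 prior points → Category 2 (3-4).
Level 8 falls in the 5-9 band.
Grid: Level 5-9 × Category 2 = 20-31 months.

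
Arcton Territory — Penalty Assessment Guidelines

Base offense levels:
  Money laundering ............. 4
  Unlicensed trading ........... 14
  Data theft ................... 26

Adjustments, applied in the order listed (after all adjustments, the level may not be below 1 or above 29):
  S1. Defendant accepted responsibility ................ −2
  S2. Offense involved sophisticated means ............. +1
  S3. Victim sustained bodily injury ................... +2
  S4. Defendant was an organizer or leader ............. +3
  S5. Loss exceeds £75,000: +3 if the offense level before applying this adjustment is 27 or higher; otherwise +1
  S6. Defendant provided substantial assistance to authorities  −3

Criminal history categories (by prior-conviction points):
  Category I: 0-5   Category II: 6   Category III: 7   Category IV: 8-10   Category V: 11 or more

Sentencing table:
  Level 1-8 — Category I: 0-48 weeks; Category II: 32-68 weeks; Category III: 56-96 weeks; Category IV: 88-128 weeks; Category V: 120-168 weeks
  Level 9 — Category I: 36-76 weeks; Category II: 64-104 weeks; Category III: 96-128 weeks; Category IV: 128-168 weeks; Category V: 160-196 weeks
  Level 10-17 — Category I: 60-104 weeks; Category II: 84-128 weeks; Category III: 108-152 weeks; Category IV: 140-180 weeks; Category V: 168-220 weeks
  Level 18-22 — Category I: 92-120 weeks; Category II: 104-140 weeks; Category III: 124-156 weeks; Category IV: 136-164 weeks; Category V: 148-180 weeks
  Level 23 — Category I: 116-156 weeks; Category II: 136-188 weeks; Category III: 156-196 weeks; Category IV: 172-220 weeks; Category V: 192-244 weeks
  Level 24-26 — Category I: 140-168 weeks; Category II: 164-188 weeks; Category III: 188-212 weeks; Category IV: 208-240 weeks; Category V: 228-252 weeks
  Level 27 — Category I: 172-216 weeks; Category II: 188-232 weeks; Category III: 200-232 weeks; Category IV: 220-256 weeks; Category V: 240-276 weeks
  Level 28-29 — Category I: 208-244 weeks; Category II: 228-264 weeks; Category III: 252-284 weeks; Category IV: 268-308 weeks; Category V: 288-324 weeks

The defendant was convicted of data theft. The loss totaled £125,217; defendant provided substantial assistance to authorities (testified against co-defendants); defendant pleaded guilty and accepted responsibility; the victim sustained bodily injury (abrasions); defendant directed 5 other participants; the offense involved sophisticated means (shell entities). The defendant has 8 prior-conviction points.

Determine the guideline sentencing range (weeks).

268-308 weeks

Base offense level for data theft: 26.
S1 applies: 26 − 2 = 24.
S2 applies: 24 + 1 = 25.
S3 applies: 25 + 2 = 27.
S4 applies: 27 + 3 = 30.
S5 applies (level before this adjustment is 30 ≥ 27, so +3): 30 + 3 = 33.
S6 applies: 33 − 3 = 30.
Level 30 exceeds the maximum of 29; capped at 29.
Final offense level: 29.
Criminal history: 8 prior points → Category IV (8-10).
Level 29 falls in the 28-29 band.
Grid: Level 28-29 × Category IV = 268-308 weeks.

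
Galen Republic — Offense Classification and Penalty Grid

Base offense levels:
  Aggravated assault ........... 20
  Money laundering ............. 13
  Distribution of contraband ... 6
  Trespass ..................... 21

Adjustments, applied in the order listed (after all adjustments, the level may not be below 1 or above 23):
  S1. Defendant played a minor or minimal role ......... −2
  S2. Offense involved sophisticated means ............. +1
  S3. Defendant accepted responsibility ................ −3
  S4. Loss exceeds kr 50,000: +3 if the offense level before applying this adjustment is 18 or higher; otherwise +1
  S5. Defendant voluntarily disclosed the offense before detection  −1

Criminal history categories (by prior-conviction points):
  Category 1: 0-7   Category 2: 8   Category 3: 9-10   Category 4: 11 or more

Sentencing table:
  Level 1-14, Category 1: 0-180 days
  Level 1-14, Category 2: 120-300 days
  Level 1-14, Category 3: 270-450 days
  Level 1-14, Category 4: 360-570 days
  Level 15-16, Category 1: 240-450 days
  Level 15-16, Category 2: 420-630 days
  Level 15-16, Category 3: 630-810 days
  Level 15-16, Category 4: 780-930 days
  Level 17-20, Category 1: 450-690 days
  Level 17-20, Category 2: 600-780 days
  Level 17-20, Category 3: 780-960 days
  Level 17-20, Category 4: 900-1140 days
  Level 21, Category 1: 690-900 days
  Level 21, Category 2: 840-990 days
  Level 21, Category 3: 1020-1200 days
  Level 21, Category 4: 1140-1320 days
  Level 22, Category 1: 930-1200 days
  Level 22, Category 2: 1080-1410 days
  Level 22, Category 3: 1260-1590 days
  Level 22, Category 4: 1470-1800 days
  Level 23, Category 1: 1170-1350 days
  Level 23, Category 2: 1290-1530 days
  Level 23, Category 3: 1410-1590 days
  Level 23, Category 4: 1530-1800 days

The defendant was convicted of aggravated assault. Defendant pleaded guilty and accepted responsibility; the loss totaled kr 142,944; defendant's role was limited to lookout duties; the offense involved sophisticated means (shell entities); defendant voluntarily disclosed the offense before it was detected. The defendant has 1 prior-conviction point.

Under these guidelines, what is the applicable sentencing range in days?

240-450 days

Base offense level for aggravated assault: 20.
S1 applies: 20 − 2 = 18.
S2 applies: 18 + 1 = 19.
S3 applies: 19 − 3 = 16.
S4 applies (level before this adjustment is 16 < 18, so +1): 16 + 1 = 17.
S5 applies: 17 − 1 = 16.
Final offense level: 16.
Criminal history: 1 prior point → Category 1 (0-7).
Level 16 falls in the 15-16 band.
Grid: Level 15-16 × Category 1 = 240-450 days.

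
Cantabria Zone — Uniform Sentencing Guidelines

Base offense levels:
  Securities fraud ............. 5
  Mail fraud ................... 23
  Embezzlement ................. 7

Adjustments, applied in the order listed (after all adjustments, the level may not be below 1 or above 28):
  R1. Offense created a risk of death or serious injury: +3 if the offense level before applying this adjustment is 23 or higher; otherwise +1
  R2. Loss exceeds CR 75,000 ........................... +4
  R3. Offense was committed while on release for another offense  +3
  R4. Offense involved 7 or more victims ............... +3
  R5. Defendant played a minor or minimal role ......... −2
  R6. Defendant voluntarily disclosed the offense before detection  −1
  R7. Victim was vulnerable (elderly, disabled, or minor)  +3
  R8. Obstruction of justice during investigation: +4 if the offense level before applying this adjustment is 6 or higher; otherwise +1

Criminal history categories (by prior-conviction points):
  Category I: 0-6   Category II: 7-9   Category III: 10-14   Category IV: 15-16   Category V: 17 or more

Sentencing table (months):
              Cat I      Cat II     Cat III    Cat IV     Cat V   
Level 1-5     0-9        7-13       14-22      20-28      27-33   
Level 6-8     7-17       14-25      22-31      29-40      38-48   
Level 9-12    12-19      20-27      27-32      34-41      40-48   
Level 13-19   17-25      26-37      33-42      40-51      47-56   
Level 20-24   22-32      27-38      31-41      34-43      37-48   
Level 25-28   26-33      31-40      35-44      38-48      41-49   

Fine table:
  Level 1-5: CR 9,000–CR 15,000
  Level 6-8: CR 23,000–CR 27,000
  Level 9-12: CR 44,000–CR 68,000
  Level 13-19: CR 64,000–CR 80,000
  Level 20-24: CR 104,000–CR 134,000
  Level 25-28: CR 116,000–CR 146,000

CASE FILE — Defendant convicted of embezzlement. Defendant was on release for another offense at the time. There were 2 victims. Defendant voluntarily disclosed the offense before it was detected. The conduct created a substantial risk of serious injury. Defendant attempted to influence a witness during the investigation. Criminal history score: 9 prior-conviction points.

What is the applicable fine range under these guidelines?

CR 64,000–CR 80,000

Base offense level for embezzlement: 7.
R1 applies (level before this adjustment is 7 < 23, so +1): 7 + 1 = 8.
R3 applies: 8 + 3 = 11.
R5 does not apply.
R6 applies: 11 − 1 = 10.
R8 applies (level before this adjustment is 10 ≥ 6, so +4): 10 + 4 = 14.
Final offense level: 14.
Level 14 falls in the 13-19 band.
Fine table: Level 13-19 → CR 64,000–CR 80,000.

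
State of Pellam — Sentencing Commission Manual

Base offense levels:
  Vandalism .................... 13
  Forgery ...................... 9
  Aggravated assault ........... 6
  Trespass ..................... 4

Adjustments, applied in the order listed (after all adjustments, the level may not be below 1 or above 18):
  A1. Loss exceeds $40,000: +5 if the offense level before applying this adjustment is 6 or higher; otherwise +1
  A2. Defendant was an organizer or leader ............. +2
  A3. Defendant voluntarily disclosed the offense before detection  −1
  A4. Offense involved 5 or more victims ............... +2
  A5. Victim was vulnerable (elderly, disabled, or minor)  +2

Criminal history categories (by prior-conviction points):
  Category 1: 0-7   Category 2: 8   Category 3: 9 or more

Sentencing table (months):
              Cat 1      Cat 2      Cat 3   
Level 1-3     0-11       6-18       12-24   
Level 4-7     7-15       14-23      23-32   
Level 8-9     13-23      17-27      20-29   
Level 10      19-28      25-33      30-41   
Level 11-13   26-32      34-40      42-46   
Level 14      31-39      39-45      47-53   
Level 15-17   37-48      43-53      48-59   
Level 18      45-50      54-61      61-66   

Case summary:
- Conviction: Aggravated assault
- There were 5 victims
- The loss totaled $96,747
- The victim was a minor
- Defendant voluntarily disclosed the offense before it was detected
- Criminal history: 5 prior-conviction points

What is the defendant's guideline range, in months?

Base offense level for aggravated assault: 6.
A1 applies (level before this adjustment is 6 ≥ 6, so +5): 6 + 5 = 11.
A3 applies: 11 − 1 = 10.
A4 applies: 10 + 2 = 12.
A5 applies: 12 + 2 = 14.
Final offense level: 14.
Criminal history: 5 prior points → Category 1 (0-7).
Level 14 falls in the 14 band.
Grid: Level 14 × Category 1 = 31-39 months.

31-39 months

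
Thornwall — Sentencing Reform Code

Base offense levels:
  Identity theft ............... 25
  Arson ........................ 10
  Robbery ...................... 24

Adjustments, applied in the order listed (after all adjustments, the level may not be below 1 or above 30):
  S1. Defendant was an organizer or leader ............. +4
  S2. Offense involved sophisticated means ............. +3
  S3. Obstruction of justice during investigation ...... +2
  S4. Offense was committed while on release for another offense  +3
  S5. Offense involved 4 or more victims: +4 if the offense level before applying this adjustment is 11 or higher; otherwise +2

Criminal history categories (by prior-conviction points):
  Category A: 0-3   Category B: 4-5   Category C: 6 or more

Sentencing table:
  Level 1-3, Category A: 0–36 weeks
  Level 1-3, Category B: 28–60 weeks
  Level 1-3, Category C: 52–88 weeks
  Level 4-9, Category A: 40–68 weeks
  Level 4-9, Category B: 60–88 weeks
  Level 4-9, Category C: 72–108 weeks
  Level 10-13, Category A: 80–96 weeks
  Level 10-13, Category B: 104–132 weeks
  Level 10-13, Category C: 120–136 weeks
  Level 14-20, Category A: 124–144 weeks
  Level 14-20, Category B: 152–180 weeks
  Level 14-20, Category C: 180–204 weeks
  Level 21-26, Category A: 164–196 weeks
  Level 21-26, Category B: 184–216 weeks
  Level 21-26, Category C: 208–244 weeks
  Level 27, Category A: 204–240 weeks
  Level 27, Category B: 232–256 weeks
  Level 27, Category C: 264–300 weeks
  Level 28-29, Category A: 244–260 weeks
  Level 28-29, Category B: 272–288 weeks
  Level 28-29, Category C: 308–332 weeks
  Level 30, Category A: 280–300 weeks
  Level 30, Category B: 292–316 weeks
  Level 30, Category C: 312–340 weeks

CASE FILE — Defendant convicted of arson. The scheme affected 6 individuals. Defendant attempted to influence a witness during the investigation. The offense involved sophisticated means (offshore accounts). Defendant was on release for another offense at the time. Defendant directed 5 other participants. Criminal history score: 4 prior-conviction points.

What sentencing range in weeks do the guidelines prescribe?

Base offense level for arson: 10.
S1 applies: 10 + 4 = 14.
S2 applies: 14 + 3 = 17.
S3 applies: 17 + 2 = 19.
S4 applies: 19 + 3 = 22.
S5 applies (level before this adjustment is 22 ≥ 11, so +4): 22 + 4 = 26.
Final offense level: 26.
Criminal history: 4 prior points → Category B (4-5).
Level 26 falls in the 21-26 band.
Grid: Level 21-26 × Category B = 184-216 weeks.

184-216 weeks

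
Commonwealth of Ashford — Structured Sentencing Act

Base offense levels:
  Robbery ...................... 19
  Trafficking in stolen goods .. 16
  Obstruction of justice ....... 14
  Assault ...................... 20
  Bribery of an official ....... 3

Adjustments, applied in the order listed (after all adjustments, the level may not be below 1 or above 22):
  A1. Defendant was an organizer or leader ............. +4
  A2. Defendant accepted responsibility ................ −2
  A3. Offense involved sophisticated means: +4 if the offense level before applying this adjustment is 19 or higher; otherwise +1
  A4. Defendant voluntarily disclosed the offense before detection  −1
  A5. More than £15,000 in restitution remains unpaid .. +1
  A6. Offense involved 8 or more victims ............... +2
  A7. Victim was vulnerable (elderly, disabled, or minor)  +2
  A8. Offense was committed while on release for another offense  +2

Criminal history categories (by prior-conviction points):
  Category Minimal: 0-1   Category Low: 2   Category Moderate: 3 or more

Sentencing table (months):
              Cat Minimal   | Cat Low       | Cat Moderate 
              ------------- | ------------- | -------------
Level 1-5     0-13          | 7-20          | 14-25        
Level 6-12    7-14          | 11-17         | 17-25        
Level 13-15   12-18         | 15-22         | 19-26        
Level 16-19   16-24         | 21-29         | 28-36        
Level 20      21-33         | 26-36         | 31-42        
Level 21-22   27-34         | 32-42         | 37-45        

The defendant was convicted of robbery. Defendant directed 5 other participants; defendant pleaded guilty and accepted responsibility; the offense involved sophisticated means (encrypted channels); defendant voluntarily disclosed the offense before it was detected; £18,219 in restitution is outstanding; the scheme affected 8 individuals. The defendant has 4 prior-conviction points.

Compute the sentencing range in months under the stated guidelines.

37-45 months

Base offense level for robbery: 19.
A1 applies: 19 + 4 = 23.
A2 applies: 23 − 2 = 21.
A3 applies (level before this adjustment is 21 ≥ 19, so +4): 21 + 4 = 25.
A4 applies: 25 − 1 = 24.
A5 applies: 24 + 1 = 25.
A6 applies: 25 + 2 = 27.
Level 27 exceeds the maximum of 22; capped at 22.
Final offense level: 22.
Criminal history: 4 prior points → Category Moderate (3+).
Level 22 falls in the 21-22 band.
Grid: Level 21-22 × Category Moderate = 37-45 months.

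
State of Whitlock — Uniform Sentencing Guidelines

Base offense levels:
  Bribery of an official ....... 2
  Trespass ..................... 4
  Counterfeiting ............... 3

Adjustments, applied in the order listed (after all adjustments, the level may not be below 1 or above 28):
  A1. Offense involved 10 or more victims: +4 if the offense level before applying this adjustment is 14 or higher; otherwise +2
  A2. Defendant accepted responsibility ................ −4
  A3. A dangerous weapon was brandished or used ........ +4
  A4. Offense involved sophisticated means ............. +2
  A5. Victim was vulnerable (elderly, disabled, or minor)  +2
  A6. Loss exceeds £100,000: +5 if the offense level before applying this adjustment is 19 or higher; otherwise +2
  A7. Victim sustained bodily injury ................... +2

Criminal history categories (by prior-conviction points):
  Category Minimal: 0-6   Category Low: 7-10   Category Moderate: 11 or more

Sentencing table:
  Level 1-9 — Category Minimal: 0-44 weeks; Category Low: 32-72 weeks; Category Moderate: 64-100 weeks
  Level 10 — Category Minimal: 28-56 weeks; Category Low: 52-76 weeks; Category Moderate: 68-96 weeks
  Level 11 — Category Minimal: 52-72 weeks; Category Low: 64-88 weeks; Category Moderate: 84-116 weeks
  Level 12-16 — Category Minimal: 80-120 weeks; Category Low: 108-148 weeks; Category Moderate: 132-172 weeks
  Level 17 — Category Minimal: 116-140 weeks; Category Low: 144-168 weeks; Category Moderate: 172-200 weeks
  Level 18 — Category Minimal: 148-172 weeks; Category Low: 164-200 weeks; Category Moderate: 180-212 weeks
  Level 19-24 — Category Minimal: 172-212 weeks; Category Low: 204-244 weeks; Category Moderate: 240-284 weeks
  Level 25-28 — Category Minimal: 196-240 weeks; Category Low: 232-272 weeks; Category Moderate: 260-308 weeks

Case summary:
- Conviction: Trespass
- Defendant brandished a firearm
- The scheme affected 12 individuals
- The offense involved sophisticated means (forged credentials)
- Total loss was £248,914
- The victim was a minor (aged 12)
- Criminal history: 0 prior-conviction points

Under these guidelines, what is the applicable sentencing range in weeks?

80-120 weeks

Base offense level for trespass: 4.
A1 applies (level before this adjustment is 4 < 14, so +2): 4 + 2 = 6.
A3 applies: 6 + 4 = 10.
A4 applies: 10 + 2 = 12.
A5 applies: 12 + 2 = 14.
A6 applies (level before this adjustment is 14 < 19, so +2): 14 + 2 = 16.
A7 does not apply.
Final offense level: 16.
Criminal history: 0 prior points → Category Minimal (0-6).
Level 16 falls in the 12-16 band.
Grid: Level 12-16 × Category Minimal = 80-120 weeks.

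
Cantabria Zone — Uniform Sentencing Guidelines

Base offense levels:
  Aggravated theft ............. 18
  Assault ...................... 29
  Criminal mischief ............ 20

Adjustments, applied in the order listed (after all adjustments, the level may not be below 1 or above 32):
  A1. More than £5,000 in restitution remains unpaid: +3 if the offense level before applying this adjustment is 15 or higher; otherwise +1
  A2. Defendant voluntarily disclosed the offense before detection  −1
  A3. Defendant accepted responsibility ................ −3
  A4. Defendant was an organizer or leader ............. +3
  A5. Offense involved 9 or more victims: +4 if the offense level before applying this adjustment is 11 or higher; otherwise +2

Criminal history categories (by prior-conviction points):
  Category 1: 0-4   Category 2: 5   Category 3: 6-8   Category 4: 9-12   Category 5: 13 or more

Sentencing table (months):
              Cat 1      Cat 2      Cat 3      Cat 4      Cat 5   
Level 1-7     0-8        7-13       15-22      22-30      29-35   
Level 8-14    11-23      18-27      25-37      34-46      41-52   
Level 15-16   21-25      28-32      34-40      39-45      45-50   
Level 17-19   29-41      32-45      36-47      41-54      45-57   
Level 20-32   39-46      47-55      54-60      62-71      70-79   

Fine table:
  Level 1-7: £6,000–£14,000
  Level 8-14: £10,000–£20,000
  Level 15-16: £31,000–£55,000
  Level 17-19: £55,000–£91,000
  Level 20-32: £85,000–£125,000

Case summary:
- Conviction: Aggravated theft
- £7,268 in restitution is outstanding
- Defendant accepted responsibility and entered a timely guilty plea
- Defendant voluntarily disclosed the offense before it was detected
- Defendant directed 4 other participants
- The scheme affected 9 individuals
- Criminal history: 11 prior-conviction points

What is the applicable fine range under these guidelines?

£85,000–£125,000

Base offense level for aggravated theft: 18.
A1 applies (level before this adjustment is 18 ≥ 15, so +3): 18 + 3 = 21.
A2 applies: 21 − 1 = 20.
A3 applies: 20 − 3 = 17.
A4 applies: 17 + 3 = 20.
A5 applies (level before this adjustment is 20 ≥ 11, so +4): 20 + 4 = 24.
Final offense level: 24.
Level 24 falls in the 20-32 band.
Fine table: Level 20-32 → £85,000–£125,000.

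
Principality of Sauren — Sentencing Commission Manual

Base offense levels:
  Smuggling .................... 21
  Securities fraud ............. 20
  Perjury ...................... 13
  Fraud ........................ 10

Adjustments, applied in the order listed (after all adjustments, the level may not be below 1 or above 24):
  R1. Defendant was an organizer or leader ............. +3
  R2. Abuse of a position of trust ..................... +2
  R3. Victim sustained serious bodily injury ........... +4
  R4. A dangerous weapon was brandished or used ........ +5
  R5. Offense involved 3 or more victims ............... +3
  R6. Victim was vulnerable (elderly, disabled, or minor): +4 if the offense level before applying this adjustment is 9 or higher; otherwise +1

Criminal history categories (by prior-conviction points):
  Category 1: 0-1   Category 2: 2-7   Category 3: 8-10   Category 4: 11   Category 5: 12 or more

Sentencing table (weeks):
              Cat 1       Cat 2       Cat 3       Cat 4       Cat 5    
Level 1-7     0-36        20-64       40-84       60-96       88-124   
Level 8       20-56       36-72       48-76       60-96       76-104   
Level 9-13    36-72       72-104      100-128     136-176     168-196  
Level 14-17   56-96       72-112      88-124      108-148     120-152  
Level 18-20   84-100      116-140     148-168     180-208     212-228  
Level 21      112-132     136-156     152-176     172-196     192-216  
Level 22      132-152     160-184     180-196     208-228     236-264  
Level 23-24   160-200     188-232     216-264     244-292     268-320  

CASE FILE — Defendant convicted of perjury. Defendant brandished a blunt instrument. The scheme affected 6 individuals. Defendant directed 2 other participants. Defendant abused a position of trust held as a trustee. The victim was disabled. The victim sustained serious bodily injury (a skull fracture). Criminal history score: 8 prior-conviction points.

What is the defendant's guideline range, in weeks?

Base offense level for perjury: 13.
R1 applies: 13 + 3 = 16.
R2 applies: 16 + 2 = 18.
R3 applies: 18 + 4 = 22.
R4 applies: 22 + 5 = 27.
R5 applies: 27 + 3 = 30.
R6 applies (level before this adjustment is 30 ≥ 9, so +4): 30 + 4 = 34.
Level 34 exceeds the maximum of 24; capped at 24.
Final offense level: 24.
Criminal history: 8 prior points → Category 3 (8-10).
Level 24 falls in the 23-24 band.
Grid: Level 23-24 × Category 3 = 216-264 weeks.

216-264 weeks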